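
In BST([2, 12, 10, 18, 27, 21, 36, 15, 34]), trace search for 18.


BST root = 2
Search for 18: compare at each node
Path: [2, 12, 18]


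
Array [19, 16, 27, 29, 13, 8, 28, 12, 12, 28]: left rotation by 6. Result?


Left rotate by 6: [28, 12, 12, 28, 19, 16, 27, 29, 13, 8]


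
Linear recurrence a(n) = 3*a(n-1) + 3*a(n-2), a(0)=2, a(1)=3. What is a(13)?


Build bottom-up:
...a(11)=2326239, a(12)=8819442, a(13)=3*8819442+3*2326239=33437043


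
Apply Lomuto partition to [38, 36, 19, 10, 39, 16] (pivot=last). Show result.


Elements <= 16 go left of pivot.
Result: [10, 16, 19, 38, 39, 36], pivot at index 1


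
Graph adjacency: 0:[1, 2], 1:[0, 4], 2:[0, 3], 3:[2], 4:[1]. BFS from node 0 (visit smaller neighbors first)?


BFS queue: start with [0]
Visit order: [0, 1, 2, 4, 3]


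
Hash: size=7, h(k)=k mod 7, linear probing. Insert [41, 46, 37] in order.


Insertions: 41->slot 6; 46->slot 4; 37->slot 2
Table: [None, None, 37, None, 46, None, 41]


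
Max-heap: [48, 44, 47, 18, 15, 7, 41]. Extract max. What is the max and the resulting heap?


Max = 48
Replace root with last, heapify down
Resulting heap: [47, 44, 41, 18, 15, 7]


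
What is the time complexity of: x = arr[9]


Analysis: constant-time operation, no loop
Complexity: O(1)


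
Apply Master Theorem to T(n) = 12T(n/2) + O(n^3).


a=12, b=2, c=3. log_2(12)=3.585 > c=3. Case 1: O(n^log_b(a)) = O(n^3.585)
Complexity: O(n^3.585)


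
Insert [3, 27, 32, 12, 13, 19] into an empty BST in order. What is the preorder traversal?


Root = 3; build tree by BST insertion.
Preorder traversal: [3, 27, 12, 13, 19, 32]


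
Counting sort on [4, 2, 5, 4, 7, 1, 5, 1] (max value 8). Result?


Count array: [0, 2, 1, 0, 2, 2, 0, 1, 0]
Reconstruct: [1, 1, 2, 4, 4, 5, 5, 7]


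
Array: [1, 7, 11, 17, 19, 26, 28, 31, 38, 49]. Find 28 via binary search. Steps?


Search for 28:
[0,9] mid=4 arr[4]=19
[5,9] mid=7 arr[7]=31
[5,6] mid=5 arr[5]=26
[6,6] mid=6 arr[6]=28
Total: 4 comparisons


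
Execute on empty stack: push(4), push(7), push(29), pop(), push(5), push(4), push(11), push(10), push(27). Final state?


push(4) -> [4]
push(7) -> [4, 7]
push(29) -> [4, 7, 29]
pop() returns 29 -> [4, 7]
push(5) -> [4, 7, 5]
push(4) -> [4, 7, 5, 4]
push(11) -> [4, 7, 5, 4, 11]
push(10) -> [4, 7, 5, 4, 11, 10]
push(27) -> [4, 7, 5, 4, 11, 10, 27]
Final stack (bottom to top): [4, 7, 5, 4, 11, 10, 27]


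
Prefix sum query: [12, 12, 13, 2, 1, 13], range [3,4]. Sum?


Prefix sums: [0, 12, 24, 37, 39, 40, 53]
Sum[3..4] = prefix[5] - prefix[3] = 40 - 37 = 3


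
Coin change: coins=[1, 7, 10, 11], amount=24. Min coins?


dp[0]=0; dp[i]=1+min(dp[i-c] for c in coins)
...dp[19]=3, dp[20]=2, dp[21]=2, dp[22]=2, dp[23]=3, dp[24]=3
Minimum coins for 24 = 3


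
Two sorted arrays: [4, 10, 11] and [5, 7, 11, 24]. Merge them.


Compare heads, take smaller each step.
Merged: [4, 5, 7, 10, 11, 11, 24]


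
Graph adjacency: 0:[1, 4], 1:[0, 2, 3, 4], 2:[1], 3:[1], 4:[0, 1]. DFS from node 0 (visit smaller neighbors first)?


DFS stack-based: start with [0]
Visit order: [0, 1, 2, 3, 4]


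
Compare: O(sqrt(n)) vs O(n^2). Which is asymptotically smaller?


sublinear grows slower than quadratic
O(sqrt(n)) is asymptotically smaller; O(n^2) grows faster


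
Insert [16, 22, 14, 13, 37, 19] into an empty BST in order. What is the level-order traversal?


Root = 16; build tree by BST insertion.
Level-Order traversal: [16, 14, 22, 13, 19, 37]


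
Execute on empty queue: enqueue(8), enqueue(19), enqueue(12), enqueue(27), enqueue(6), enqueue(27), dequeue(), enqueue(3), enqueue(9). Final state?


enqueue(8) -> [8]
enqueue(19) -> [8, 19]
enqueue(12) -> [8, 19, 12]
enqueue(27) -> [8, 19, 12, 27]
enqueue(6) -> [8, 19, 12, 27, 6]
enqueue(27) -> [8, 19, 12, 27, 6, 27]
dequeue() returns 8 -> [19, 12, 27, 6, 27]
enqueue(3) -> [19, 12, 27, 6, 27, 3]
enqueue(9) -> [19, 12, 27, 6, 27, 3, 9]
Final queue (front to back): [19, 12, 27, 6, 27, 3, 9]


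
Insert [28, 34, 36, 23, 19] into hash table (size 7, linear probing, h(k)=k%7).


Insertions: 28->slot 0; 34->slot 6; 36->slot 1; 23->slot 2; 19->slot 5
Table: [28, 36, 23, None, None, 19, 34]


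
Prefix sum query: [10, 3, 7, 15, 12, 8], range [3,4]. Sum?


Prefix sums: [0, 10, 13, 20, 35, 47, 55]
Sum[3..4] = prefix[5] - prefix[3] = 47 - 20 = 27


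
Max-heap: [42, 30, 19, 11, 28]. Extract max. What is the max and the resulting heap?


Max = 42
Replace root with last, heapify down
Resulting heap: [30, 28, 19, 11]


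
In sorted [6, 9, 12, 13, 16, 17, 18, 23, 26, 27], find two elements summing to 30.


Two pointers: lo=0, hi=9
Found pair: (12, 18) summing to 30


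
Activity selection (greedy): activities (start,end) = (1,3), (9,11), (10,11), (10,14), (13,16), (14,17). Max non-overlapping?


Greedy: pick earliest-ending, then skip overlaps.
Selected (3 activities): [(1, 3), (9, 11), (13, 16)]


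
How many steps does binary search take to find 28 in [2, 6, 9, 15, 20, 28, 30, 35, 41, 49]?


Search for 28:
[0,9] mid=4 arr[4]=20
[5,9] mid=7 arr[7]=35
[5,6] mid=5 arr[5]=28
Total: 3 comparisons


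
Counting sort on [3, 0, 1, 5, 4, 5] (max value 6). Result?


Count array: [1, 1, 0, 1, 1, 2, 0]
Reconstruct: [0, 1, 3, 4, 5, 5]


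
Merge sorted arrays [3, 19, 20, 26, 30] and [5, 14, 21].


Compare heads, take smaller each step.
Merged: [3, 5, 14, 19, 20, 21, 26, 30]


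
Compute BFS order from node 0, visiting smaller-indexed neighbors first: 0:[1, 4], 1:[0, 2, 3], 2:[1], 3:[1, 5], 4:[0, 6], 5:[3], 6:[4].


BFS queue: start with [0]
Visit order: [0, 1, 4, 2, 3, 6, 5]


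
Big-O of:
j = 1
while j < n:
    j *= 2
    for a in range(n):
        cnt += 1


Per nesting level: O(log n) * O(n) = O(n log n)
Complexity: O(n log n)


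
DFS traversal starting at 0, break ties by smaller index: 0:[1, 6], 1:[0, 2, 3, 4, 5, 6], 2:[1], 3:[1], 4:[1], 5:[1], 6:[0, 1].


DFS stack-based: start with [0]
Visit order: [0, 1, 2, 3, 4, 5, 6]


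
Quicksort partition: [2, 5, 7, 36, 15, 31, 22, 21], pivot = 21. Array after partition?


Elements <= 21 go left of pivot.
Result: [2, 5, 7, 15, 21, 31, 22, 36], pivot at index 4


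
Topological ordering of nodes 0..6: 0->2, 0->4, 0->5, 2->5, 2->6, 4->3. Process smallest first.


Kahn's algorithm, process smallest node first
Order: [0, 1, 2, 4, 3, 5, 6]


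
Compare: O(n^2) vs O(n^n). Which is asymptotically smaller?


quadratic grows slower than n^n
O(n^2) is asymptotically smaller; O(n^n) grows faster


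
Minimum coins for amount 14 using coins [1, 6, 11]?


dp[0]=0; dp[i]=1+min(dp[i-c] for c in coins)
...dp[9]=4, dp[10]=5, dp[11]=1, dp[12]=2, dp[13]=3, dp[14]=4
Minimum coins for 14 = 4


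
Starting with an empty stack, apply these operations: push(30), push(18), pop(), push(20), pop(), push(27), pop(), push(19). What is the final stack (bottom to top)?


push(30) -> [30]
push(18) -> [30, 18]
pop() returns 18 -> [30]
push(20) -> [30, 20]
pop() returns 20 -> [30]
push(27) -> [30, 27]
pop() returns 27 -> [30]
push(19) -> [30, 19]
Final stack (bottom to top): [30, 19]


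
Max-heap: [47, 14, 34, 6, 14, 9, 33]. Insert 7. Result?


Append 7: [47, 14, 34, 6, 14, 9, 33, 7]
Bubble up: swap idx 7(7) with idx 3(6)
Result: [47, 14, 34, 7, 14, 9, 33, 6]


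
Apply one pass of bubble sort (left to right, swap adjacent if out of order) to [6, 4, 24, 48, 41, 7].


After one pass: [4, 6, 24, 41, 7, 48]


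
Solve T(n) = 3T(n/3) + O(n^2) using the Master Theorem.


a=3, b=3, c=2. log_3(3)=1 < c=2. Case 3: O(n^c) = O(n^2)
Complexity: O(n^2)


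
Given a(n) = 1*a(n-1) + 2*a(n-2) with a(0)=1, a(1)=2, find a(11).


Build bottom-up:
...a(9)=512, a(10)=1024, a(11)=1*1024+2*512=2048


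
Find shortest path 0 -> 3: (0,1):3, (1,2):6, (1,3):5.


Dijkstra from 0:
Distances: {0: 0, 1: 3, 2: 9, 3: 8}
Shortest distance to 3 = 8, path = [0, 1, 3]


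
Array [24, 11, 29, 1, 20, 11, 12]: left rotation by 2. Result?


Left rotate by 2: [29, 1, 20, 11, 12, 24, 11]


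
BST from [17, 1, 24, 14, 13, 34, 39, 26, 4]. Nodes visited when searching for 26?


BST root = 17
Search for 26: compare at each node
Path: [17, 24, 34, 26]


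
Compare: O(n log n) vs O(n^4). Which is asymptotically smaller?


linearithmic grows slower than quartic
O(n log n) is asymptotically smaller; O(n^4) grows faster


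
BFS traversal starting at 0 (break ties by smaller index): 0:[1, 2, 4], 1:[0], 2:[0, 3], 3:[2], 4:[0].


BFS queue: start with [0]
Visit order: [0, 1, 2, 4, 3]


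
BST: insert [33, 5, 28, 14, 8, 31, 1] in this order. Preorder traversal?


Root = 33; build tree by BST insertion.
Preorder traversal: [33, 5, 1, 28, 14, 8, 31]


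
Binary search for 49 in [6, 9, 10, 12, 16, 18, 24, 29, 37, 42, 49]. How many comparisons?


Search for 49:
[0,10] mid=5 arr[5]=18
[6,10] mid=8 arr[8]=37
[9,10] mid=9 arr[9]=42
[10,10] mid=10 arr[10]=49
Total: 4 comparisons


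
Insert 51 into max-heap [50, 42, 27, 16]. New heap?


Append 51: [50, 42, 27, 16, 51]
Bubble up: swap idx 4(51) with idx 1(42); swap idx 1(51) with idx 0(50)
Result: [51, 50, 27, 16, 42]


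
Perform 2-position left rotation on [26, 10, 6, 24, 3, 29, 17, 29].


Left rotate by 2: [6, 24, 3, 29, 17, 29, 26, 10]


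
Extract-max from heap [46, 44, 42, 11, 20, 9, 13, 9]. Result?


Max = 46
Replace root with last, heapify down
Resulting heap: [44, 20, 42, 11, 9, 9, 13]


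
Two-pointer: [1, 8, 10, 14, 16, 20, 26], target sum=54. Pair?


Two pointers: lo=0, hi=6
No pair sums to 54


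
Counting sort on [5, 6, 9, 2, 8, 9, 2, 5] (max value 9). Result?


Count array: [0, 0, 2, 0, 0, 2, 1, 0, 1, 2]
Reconstruct: [2, 2, 5, 5, 6, 8, 9, 9]


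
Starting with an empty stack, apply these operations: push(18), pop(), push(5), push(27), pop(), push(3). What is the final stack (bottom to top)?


push(18) -> [18]
pop() returns 18 -> []
push(5) -> [5]
push(27) -> [5, 27]
pop() returns 27 -> [5]
push(3) -> [5, 3]
Final stack (bottom to top): [5, 3]


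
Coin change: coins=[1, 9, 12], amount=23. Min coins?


dp[0]=0; dp[i]=1+min(dp[i-c] for c in coins)
...dp[18]=2, dp[19]=3, dp[20]=4, dp[21]=2, dp[22]=3, dp[23]=4
Minimum coins for 23 = 4


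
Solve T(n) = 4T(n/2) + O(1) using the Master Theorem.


a=4, b=2, c=0. log_2(4)=2 > c=0. Case 1: O(n^log_b(a)) = O(n^2)
Complexity: O(n^2)


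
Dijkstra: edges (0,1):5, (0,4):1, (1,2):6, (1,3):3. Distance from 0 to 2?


Dijkstra from 0:
Distances: {0: 0, 1: 5, 2: 11, 3: 8, 4: 1}
Shortest distance to 2 = 11, path = [0, 1, 2]


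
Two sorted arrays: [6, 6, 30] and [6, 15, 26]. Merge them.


Compare heads, take smaller each step.
Merged: [6, 6, 6, 15, 26, 30]


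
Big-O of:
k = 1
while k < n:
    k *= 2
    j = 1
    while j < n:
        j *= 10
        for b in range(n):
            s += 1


Per nesting level: O(log n) * O(log n) * O(n) = O(n (log n)^2)
Complexity: O(n (log n)^2)


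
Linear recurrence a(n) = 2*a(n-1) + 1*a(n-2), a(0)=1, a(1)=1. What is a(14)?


Build bottom-up:
...a(12)=19601, a(13)=47321, a(14)=2*47321+1*19601=114243


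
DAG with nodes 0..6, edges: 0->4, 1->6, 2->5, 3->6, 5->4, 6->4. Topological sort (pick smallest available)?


Kahn's algorithm, process smallest node first
Order: [0, 1, 2, 3, 5, 6, 4]


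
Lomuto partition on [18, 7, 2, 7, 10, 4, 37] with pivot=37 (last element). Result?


Elements <= 37 go left of pivot.
Result: [18, 7, 2, 7, 10, 4, 37], pivot at index 6


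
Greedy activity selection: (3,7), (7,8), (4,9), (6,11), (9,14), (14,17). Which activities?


Greedy: pick earliest-ending, then skip overlaps.
Selected (4 activities): [(3, 7), (7, 8), (9, 14), (14, 17)]


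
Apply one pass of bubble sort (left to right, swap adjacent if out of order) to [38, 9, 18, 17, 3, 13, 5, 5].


After one pass: [9, 18, 17, 3, 13, 5, 5, 38]


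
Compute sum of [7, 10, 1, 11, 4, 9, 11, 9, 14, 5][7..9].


Prefix sums: [0, 7, 17, 18, 29, 33, 42, 53, 62, 76, 81]
Sum[7..9] = prefix[10] - prefix[7] = 81 - 53 = 28


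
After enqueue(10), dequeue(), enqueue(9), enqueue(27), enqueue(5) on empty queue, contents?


enqueue(10) -> [10]
dequeue() returns 10 -> []
enqueue(9) -> [9]
enqueue(27) -> [9, 27]
enqueue(5) -> [9, 27, 5]
Final queue (front to back): [9, 27, 5]


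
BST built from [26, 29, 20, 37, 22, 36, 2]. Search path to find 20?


BST root = 26
Search for 20: compare at each node
Path: [26, 20]


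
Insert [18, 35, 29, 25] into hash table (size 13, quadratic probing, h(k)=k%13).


Insertions: 18->slot 5; 35->slot 9; 29->slot 3; 25->slot 12
Table: [None, None, None, 29, None, 18, None, None, None, 35, None, None, 25]


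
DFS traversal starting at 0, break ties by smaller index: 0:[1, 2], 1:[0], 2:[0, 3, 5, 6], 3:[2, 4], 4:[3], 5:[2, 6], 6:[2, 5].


DFS stack-based: start with [0]
Visit order: [0, 1, 2, 3, 4, 5, 6]


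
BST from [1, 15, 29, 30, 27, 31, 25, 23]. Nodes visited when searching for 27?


BST root = 1
Search for 27: compare at each node
Path: [1, 15, 29, 27]


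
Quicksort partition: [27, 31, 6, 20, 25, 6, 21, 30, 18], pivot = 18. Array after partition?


Elements <= 18 go left of pivot.
Result: [6, 6, 18, 20, 25, 31, 21, 30, 27], pivot at index 2


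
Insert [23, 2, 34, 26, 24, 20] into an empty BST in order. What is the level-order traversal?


Root = 23; build tree by BST insertion.
Level-Order traversal: [23, 2, 34, 20, 26, 24]


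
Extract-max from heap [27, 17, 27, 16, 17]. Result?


Max = 27
Replace root with last, heapify down
Resulting heap: [27, 17, 17, 16]


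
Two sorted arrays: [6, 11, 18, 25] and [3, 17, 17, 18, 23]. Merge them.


Compare heads, take smaller each step.
Merged: [3, 6, 11, 17, 17, 18, 18, 23, 25]


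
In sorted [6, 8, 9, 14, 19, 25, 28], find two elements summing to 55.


Two pointers: lo=0, hi=6
No pair sums to 55


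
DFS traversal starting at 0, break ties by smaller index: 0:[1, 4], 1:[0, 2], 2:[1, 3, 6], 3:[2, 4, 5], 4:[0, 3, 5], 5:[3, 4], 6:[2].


DFS stack-based: start with [0]
Visit order: [0, 1, 2, 3, 4, 5, 6]


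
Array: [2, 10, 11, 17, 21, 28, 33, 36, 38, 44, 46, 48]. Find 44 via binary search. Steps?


Search for 44:
[0,11] mid=5 arr[5]=28
[6,11] mid=8 arr[8]=38
[9,11] mid=10 arr[10]=46
[9,9] mid=9 arr[9]=44
Total: 4 comparisons


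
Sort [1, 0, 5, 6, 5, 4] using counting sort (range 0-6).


Count array: [1, 1, 0, 0, 1, 2, 1]
Reconstruct: [0, 1, 4, 5, 5, 6]


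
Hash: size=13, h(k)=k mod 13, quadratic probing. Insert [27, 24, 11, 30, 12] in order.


Insertions: 27->slot 1; 24->slot 11; 11->slot 12; 30->slot 4; 12->slot 0
Table: [12, 27, None, None, 30, None, None, None, None, None, None, 24, 11]


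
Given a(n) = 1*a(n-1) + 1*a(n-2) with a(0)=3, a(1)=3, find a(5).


Build bottom-up:
...a(3)=9, a(4)=15, a(5)=1*15+1*9=24


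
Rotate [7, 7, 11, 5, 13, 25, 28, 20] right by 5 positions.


Right rotate by 5: [5, 13, 25, 28, 20, 7, 7, 11]


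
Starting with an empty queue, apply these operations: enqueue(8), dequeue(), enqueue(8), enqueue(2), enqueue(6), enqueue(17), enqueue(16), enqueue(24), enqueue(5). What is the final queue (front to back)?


enqueue(8) -> [8]
dequeue() returns 8 -> []
enqueue(8) -> [8]
enqueue(2) -> [8, 2]
enqueue(6) -> [8, 2, 6]
enqueue(17) -> [8, 2, 6, 17]
enqueue(16) -> [8, 2, 6, 17, 16]
enqueue(24) -> [8, 2, 6, 17, 16, 24]
enqueue(5) -> [8, 2, 6, 17, 16, 24, 5]
Final queue (front to back): [8, 2, 6, 17, 16, 24, 5]


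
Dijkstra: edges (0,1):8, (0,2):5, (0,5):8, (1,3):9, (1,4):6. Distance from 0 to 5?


Dijkstra from 0:
Distances: {0: 0, 1: 8, 2: 5, 3: 17, 4: 14, 5: 8}
Shortest distance to 5 = 8, path = [0, 5]


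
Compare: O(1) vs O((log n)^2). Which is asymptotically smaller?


constant grows slower than polylogarithmic
O(1) is asymptotically smaller; O((log n)^2) grows faster


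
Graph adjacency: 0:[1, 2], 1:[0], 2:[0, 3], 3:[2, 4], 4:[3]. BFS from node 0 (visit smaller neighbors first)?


BFS queue: start with [0]
Visit order: [0, 1, 2, 3, 4]


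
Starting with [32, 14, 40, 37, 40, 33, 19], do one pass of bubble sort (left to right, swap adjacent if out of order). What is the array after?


After one pass: [14, 32, 37, 40, 33, 19, 40]


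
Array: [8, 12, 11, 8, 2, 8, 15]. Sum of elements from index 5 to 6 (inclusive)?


Prefix sums: [0, 8, 20, 31, 39, 41, 49, 64]
Sum[5..6] = prefix[7] - prefix[5] = 64 - 41 = 23


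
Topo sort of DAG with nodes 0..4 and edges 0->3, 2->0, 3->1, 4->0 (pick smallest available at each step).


Kahn's algorithm, process smallest node first
Order: [2, 4, 0, 3, 1]


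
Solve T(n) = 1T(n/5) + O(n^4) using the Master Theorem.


a=1, b=5, c=4. log_5(1)=0 < c=4. Case 3: O(n^c) = O(n^4)
Complexity: O(n^4)


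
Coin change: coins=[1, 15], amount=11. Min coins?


dp[0]=0; dp[i]=1+min(dp[i-c] for c in coins)
...dp[6]=6, dp[7]=7, dp[8]=8, dp[9]=9, dp[10]=10, dp[11]=11
Minimum coins for 11 = 11


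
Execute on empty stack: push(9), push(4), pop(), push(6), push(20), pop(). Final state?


push(9) -> [9]
push(4) -> [9, 4]
pop() returns 4 -> [9]
push(6) -> [9, 6]
push(20) -> [9, 6, 20]
pop() returns 20 -> [9, 6]
Final stack (bottom to top): [9, 6]


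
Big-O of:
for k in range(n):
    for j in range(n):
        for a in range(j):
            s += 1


Per nesting level: O(n) * O(n) * O(n) [triangular over j] = O(n^3)
Complexity: O(n^3)


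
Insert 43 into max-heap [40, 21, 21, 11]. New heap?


Append 43: [40, 21, 21, 11, 43]
Bubble up: swap idx 4(43) with idx 1(21); swap idx 1(43) with idx 0(40)
Result: [43, 40, 21, 11, 21]


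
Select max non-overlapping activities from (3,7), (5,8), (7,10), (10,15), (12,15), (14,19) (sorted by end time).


Greedy: pick earliest-ending, then skip overlaps.
Selected (3 activities): [(3, 7), (7, 10), (10, 15)]


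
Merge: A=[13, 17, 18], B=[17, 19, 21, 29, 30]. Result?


Compare heads, take smaller each step.
Merged: [13, 17, 17, 18, 19, 21, 29, 30]


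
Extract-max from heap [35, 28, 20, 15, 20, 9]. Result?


Max = 35
Replace root with last, heapify down
Resulting heap: [28, 20, 20, 15, 9]


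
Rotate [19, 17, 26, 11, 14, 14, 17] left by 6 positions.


Left rotate by 6: [17, 19, 17, 26, 11, 14, 14]


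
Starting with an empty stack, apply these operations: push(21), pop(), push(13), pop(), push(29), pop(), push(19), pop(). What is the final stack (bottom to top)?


push(21) -> [21]
pop() returns 21 -> []
push(13) -> [13]
pop() returns 13 -> []
push(29) -> [29]
pop() returns 29 -> []
push(19) -> [19]
pop() returns 19 -> []
Final stack (bottom to top): []


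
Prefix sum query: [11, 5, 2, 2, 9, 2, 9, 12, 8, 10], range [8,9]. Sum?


Prefix sums: [0, 11, 16, 18, 20, 29, 31, 40, 52, 60, 70]
Sum[8..9] = prefix[10] - prefix[8] = 70 - 52 = 18


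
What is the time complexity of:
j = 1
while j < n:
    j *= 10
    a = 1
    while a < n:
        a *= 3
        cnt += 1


Per nesting level: O(log n) * O(log n) = O((log n)^2)
Complexity: O((log n)^2)


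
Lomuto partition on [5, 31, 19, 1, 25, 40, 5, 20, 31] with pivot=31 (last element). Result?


Elements <= 31 go left of pivot.
Result: [5, 31, 19, 1, 25, 5, 20, 31, 40], pivot at index 7


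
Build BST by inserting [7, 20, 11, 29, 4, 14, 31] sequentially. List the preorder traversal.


Root = 7; build tree by BST insertion.
Preorder traversal: [7, 4, 20, 11, 14, 29, 31]


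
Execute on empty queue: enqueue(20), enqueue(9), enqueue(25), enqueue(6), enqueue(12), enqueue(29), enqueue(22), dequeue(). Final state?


enqueue(20) -> [20]
enqueue(9) -> [20, 9]
enqueue(25) -> [20, 9, 25]
enqueue(6) -> [20, 9, 25, 6]
enqueue(12) -> [20, 9, 25, 6, 12]
enqueue(29) -> [20, 9, 25, 6, 12, 29]
enqueue(22) -> [20, 9, 25, 6, 12, 29, 22]
dequeue() returns 20 -> [9, 25, 6, 12, 29, 22]
Final queue (front to back): [9, 25, 6, 12, 29, 22]


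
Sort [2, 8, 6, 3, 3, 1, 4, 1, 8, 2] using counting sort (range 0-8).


Count array: [0, 2, 2, 2, 1, 0, 1, 0, 2]
Reconstruct: [1, 1, 2, 2, 3, 3, 4, 6, 8, 8]


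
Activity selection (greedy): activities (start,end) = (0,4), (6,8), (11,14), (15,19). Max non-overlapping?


Greedy: pick earliest-ending, then skip overlaps.
Selected (4 activities): [(0, 4), (6, 8), (11, 14), (15, 19)]


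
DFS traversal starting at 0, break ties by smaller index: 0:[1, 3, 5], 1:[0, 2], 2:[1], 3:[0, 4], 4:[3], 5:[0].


DFS stack-based: start with [0]
Visit order: [0, 1, 2, 3, 4, 5]


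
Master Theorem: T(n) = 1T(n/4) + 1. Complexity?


a=1, b=4, c=0. log_4(1)=0 = c=0. Case 2: O(n^c log n) = O(log n)
Complexity: O(log n)


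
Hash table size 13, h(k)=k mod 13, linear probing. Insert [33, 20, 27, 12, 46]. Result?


Insertions: 33->slot 7; 20->slot 8; 27->slot 1; 12->slot 12; 46->slot 9
Table: [None, 27, None, None, None, None, None, 33, 20, 46, None, None, 12]


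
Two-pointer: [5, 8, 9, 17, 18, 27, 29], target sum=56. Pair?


Two pointers: lo=0, hi=6
Found pair: (27, 29) summing to 56


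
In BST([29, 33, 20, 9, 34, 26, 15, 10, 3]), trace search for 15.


BST root = 29
Search for 15: compare at each node
Path: [29, 20, 9, 15]


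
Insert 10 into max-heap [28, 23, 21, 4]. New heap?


Append 10: [28, 23, 21, 4, 10]
Bubble up: no swaps needed
Result: [28, 23, 21, 4, 10]


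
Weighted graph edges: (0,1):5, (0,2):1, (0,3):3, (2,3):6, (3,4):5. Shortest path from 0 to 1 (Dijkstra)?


Dijkstra from 0:
Distances: {0: 0, 1: 5, 2: 1, 3: 3, 4: 8}
Shortest distance to 1 = 5, path = [0, 1]


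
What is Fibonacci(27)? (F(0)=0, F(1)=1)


F(n)=F(n-1)+F(n-2)
...F(25)=75025, F(26)=121393, F(27)=196418


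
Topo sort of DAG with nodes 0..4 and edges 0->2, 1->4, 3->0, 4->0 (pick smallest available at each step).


Kahn's algorithm, process smallest node first
Order: [1, 3, 4, 0, 2]


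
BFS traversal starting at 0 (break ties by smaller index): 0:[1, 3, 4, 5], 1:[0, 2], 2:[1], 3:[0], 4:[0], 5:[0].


BFS queue: start with [0]
Visit order: [0, 1, 3, 4, 5, 2]


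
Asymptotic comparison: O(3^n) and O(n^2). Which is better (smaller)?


quadratic grows slower than exponential (base 3)
O(n^2) is asymptotically smaller; O(3^n) grows faster


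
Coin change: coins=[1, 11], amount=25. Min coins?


dp[0]=0; dp[i]=1+min(dp[i-c] for c in coins)
...dp[20]=10, dp[21]=11, dp[22]=2, dp[23]=3, dp[24]=4, dp[25]=5
Minimum coins for 25 = 5


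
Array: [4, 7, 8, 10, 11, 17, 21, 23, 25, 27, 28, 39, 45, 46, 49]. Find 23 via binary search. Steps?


Search for 23:
[0,14] mid=7 arr[7]=23
Total: 1 comparisons


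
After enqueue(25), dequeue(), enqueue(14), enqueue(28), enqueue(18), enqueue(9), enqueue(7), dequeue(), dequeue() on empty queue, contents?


enqueue(25) -> [25]
dequeue() returns 25 -> []
enqueue(14) -> [14]
enqueue(28) -> [14, 28]
enqueue(18) -> [14, 28, 18]
enqueue(9) -> [14, 28, 18, 9]
enqueue(7) -> [14, 28, 18, 9, 7]
dequeue() returns 14 -> [28, 18, 9, 7]
dequeue() returns 28 -> [18, 9, 7]
Final queue (front to back): [18, 9, 7]


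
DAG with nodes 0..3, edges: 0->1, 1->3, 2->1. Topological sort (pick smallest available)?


Kahn's algorithm, process smallest node first
Order: [0, 2, 1, 3]


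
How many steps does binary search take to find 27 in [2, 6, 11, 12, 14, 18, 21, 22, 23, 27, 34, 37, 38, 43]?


Search for 27:
[0,13] mid=6 arr[6]=21
[7,13] mid=10 arr[10]=34
[7,9] mid=8 arr[8]=23
[9,9] mid=9 arr[9]=27
Total: 4 comparisons


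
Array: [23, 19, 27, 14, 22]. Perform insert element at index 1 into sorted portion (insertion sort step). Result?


After one pass: [19, 23, 27, 14, 22]


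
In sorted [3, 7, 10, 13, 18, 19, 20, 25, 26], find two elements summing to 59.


Two pointers: lo=0, hi=8
No pair sums to 59


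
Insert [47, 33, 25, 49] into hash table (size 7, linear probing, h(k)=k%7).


Insertions: 47->slot 5; 33->slot 6; 25->slot 4; 49->slot 0
Table: [49, None, None, None, 25, 47, 33]


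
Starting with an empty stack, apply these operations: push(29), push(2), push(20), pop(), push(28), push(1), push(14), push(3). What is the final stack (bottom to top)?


push(29) -> [29]
push(2) -> [29, 2]
push(20) -> [29, 2, 20]
pop() returns 20 -> [29, 2]
push(28) -> [29, 2, 28]
push(1) -> [29, 2, 28, 1]
push(14) -> [29, 2, 28, 1, 14]
push(3) -> [29, 2, 28, 1, 14, 3]
Final stack (bottom to top): [29, 2, 28, 1, 14, 3]


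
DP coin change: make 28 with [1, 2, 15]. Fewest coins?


dp[0]=0; dp[i]=1+min(dp[i-c] for c in coins)
...dp[23]=5, dp[24]=6, dp[25]=6, dp[26]=7, dp[27]=7, dp[28]=8
Minimum coins for 28 = 8


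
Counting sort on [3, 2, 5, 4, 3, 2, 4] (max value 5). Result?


Count array: [0, 0, 2, 2, 2, 1]
Reconstruct: [2, 2, 3, 3, 4, 4, 5]


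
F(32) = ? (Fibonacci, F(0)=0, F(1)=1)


F(n)=F(n-1)+F(n-2)
...F(30)=832040, F(31)=1346269, F(32)=2178309


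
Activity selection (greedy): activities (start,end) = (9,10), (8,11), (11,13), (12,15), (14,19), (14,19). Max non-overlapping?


Greedy: pick earliest-ending, then skip overlaps.
Selected (3 activities): [(9, 10), (11, 13), (14, 19)]


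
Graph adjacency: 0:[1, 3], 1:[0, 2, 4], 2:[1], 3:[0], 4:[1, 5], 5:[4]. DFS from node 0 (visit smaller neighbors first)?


DFS stack-based: start with [0]
Visit order: [0, 1, 2, 4, 5, 3]


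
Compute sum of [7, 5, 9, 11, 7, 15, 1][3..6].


Prefix sums: [0, 7, 12, 21, 32, 39, 54, 55]
Sum[3..6] = prefix[7] - prefix[3] = 55 - 21 = 34


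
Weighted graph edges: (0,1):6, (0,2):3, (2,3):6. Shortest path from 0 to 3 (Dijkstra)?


Dijkstra from 0:
Distances: {0: 0, 1: 6, 2: 3, 3: 9}
Shortest distance to 3 = 9, path = [0, 2, 3]


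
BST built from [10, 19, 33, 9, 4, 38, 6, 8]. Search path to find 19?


BST root = 10
Search for 19: compare at each node
Path: [10, 19]


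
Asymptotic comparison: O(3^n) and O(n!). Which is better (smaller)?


exponential (base 3) grows slower than factorial
O(3^n) is asymptotically smaller; O(n!) grows faster


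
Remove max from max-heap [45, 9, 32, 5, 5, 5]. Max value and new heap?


Max = 45
Replace root with last, heapify down
Resulting heap: [32, 9, 5, 5, 5]


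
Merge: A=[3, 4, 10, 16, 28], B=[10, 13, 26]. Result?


Compare heads, take smaller each step.
Merged: [3, 4, 10, 10, 13, 16, 26, 28]


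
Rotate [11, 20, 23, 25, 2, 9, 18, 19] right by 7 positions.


Right rotate by 7: [20, 23, 25, 2, 9, 18, 19, 11]


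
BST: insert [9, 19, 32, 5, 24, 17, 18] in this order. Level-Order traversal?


Root = 9; build tree by BST insertion.
Level-Order traversal: [9, 5, 19, 17, 32, 18, 24]


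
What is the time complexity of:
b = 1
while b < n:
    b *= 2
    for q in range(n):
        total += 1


Per nesting level: O(log n) * O(n) = O(n log n)
Complexity: O(n log n)


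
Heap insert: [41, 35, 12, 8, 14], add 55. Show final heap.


Append 55: [41, 35, 12, 8, 14, 55]
Bubble up: swap idx 5(55) with idx 2(12); swap idx 2(55) with idx 0(41)
Result: [55, 35, 41, 8, 14, 12]


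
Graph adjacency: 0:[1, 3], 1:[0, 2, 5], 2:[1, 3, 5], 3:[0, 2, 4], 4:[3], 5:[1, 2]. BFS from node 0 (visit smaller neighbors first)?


BFS queue: start with [0]
Visit order: [0, 1, 3, 2, 5, 4]


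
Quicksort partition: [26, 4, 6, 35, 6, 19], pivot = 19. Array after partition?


Elements <= 19 go left of pivot.
Result: [4, 6, 6, 19, 26, 35], pivot at index 3


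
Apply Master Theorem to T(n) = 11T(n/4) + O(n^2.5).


a=11, b=4, c=2.5. log_4(11)=1.730 < c=2.5. Case 3: O(n^c) = O(n^2.500)
Complexity: O(n^2.500)


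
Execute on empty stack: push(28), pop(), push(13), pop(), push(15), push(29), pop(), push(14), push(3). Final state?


push(28) -> [28]
pop() returns 28 -> []
push(13) -> [13]
pop() returns 13 -> []
push(15) -> [15]
push(29) -> [15, 29]
pop() returns 29 -> [15]
push(14) -> [15, 14]
push(3) -> [15, 14, 3]
Final stack (bottom to top): [15, 14, 3]


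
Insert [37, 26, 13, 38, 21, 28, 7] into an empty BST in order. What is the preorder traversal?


Root = 37; build tree by BST insertion.
Preorder traversal: [37, 26, 13, 7, 21, 28, 38]


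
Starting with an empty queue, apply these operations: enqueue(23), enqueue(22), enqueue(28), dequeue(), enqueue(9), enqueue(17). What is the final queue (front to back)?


enqueue(23) -> [23]
enqueue(22) -> [23, 22]
enqueue(28) -> [23, 22, 28]
dequeue() returns 23 -> [22, 28]
enqueue(9) -> [22, 28, 9]
enqueue(17) -> [22, 28, 9, 17]
Final queue (front to back): [22, 28, 9, 17]


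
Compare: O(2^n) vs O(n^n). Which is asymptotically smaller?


exponential grows slower than n^n
O(2^n) is asymptotically smaller; O(n^n) grows faster


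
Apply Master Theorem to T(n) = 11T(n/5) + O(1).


a=11, b=5, c=0. log_5(11)=1.490 > c=0. Case 1: O(n^log_b(a)) = O(n^1.490)
Complexity: O(n^1.490)


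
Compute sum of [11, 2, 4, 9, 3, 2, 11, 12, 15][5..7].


Prefix sums: [0, 11, 13, 17, 26, 29, 31, 42, 54, 69]
Sum[5..7] = prefix[8] - prefix[5] = 54 - 29 = 25


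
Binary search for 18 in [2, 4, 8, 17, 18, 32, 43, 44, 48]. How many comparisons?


Search for 18:
[0,8] mid=4 arr[4]=18
Total: 1 comparisons


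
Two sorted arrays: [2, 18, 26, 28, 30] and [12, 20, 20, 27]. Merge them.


Compare heads, take smaller each step.
Merged: [2, 12, 18, 20, 20, 26, 27, 28, 30]


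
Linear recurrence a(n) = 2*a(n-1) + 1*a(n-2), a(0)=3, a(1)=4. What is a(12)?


Build bottom-up:
...a(10)=12467, a(11)=30098, a(12)=2*30098+1*12467=72663


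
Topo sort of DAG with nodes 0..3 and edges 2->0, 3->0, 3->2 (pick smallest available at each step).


Kahn's algorithm, process smallest node first
Order: [1, 3, 2, 0]


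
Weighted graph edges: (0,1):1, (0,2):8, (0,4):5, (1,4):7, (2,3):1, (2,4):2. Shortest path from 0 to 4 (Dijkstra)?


Dijkstra from 0:
Distances: {0: 0, 1: 1, 2: 7, 3: 8, 4: 5}
Shortest distance to 4 = 5, path = [0, 4]


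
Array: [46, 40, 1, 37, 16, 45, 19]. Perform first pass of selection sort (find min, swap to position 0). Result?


After one pass: [1, 40, 46, 37, 16, 45, 19]


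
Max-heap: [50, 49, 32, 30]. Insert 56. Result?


Append 56: [50, 49, 32, 30, 56]
Bubble up: swap idx 4(56) with idx 1(49); swap idx 1(56) with idx 0(50)
Result: [56, 50, 32, 30, 49]


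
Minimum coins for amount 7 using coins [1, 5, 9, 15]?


dp[0]=0; dp[i]=1+min(dp[i-c] for c in coins)
...dp[2]=2, dp[3]=3, dp[4]=4, dp[5]=1, dp[6]=2, dp[7]=3
Minimum coins for 7 = 3


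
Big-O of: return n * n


Analysis: constant-time operation, no loop
Complexity: O(1)


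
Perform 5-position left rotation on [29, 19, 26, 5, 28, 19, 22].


Left rotate by 5: [19, 22, 29, 19, 26, 5, 28]


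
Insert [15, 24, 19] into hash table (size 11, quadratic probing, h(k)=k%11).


Insertions: 15->slot 4; 24->slot 2; 19->slot 8
Table: [None, None, 24, None, 15, None, None, None, 19, None, None]


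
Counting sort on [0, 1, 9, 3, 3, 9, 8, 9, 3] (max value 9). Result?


Count array: [1, 1, 0, 3, 0, 0, 0, 0, 1, 3]
Reconstruct: [0, 1, 3, 3, 3, 8, 9, 9, 9]


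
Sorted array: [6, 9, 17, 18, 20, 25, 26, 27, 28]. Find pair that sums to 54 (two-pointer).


Two pointers: lo=0, hi=8
Found pair: (26, 28) summing to 54


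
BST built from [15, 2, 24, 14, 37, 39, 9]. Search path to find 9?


BST root = 15
Search for 9: compare at each node
Path: [15, 2, 14, 9]


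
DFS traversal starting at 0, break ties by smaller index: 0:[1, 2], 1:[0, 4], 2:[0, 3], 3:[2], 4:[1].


DFS stack-based: start with [0]
Visit order: [0, 1, 4, 2, 3]


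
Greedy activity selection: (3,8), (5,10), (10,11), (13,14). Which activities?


Greedy: pick earliest-ending, then skip overlaps.
Selected (3 activities): [(3, 8), (10, 11), (13, 14)]


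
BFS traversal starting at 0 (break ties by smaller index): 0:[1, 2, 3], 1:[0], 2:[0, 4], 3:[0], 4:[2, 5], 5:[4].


BFS queue: start with [0]
Visit order: [0, 1, 2, 3, 4, 5]


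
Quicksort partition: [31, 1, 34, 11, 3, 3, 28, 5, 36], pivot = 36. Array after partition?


Elements <= 36 go left of pivot.
Result: [31, 1, 34, 11, 3, 3, 28, 5, 36], pivot at index 8


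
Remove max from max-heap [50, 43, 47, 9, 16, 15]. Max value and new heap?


Max = 50
Replace root with last, heapify down
Resulting heap: [47, 43, 15, 9, 16]


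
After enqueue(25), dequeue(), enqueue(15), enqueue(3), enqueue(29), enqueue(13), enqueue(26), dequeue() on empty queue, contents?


enqueue(25) -> [25]
dequeue() returns 25 -> []
enqueue(15) -> [15]
enqueue(3) -> [15, 3]
enqueue(29) -> [15, 3, 29]
enqueue(13) -> [15, 3, 29, 13]
enqueue(26) -> [15, 3, 29, 13, 26]
dequeue() returns 15 -> [3, 29, 13, 26]
Final queue (front to back): [3, 29, 13, 26]


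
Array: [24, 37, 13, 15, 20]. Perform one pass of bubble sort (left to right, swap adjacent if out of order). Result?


After one pass: [24, 13, 15, 20, 37]


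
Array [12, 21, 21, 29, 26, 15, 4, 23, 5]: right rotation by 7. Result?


Right rotate by 7: [21, 29, 26, 15, 4, 23, 5, 12, 21]


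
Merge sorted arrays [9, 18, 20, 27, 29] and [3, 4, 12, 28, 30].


Compare heads, take smaller each step.
Merged: [3, 4, 9, 12, 18, 20, 27, 28, 29, 30]


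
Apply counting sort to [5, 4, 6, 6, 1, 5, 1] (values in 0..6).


Count array: [0, 2, 0, 0, 1, 2, 2]
Reconstruct: [1, 1, 4, 5, 5, 6, 6]


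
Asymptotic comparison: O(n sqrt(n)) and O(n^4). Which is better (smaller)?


n^1.5 grows slower than quartic
O(n sqrt(n)) is asymptotically smaller; O(n^4) grows faster


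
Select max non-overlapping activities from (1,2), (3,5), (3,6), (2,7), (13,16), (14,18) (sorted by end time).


Greedy: pick earliest-ending, then skip overlaps.
Selected (3 activities): [(1, 2), (3, 5), (13, 16)]


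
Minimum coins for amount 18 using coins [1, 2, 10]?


dp[0]=0; dp[i]=1+min(dp[i-c] for c in coins)
...dp[13]=3, dp[14]=3, dp[15]=4, dp[16]=4, dp[17]=5, dp[18]=5
Minimum coins for 18 = 5


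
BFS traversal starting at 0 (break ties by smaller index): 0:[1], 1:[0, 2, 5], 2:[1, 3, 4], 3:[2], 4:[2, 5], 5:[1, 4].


BFS queue: start with [0]
Visit order: [0, 1, 2, 5, 3, 4]


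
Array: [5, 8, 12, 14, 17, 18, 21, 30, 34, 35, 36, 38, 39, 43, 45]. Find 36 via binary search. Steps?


Search for 36:
[0,14] mid=7 arr[7]=30
[8,14] mid=11 arr[11]=38
[8,10] mid=9 arr[9]=35
[10,10] mid=10 arr[10]=36
Total: 4 comparisons


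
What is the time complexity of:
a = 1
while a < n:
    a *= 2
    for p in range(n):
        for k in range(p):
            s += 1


Per nesting level: O(log n) * O(n) * O(n) [triangular over p] = O(n^2 log n)
Complexity: O(n^2 log n)


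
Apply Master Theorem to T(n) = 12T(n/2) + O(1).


a=12, b=2, c=0. log_2(12)=3.585 > c=0. Case 1: O(n^log_b(a)) = O(n^3.585)
Complexity: O(n^3.585)


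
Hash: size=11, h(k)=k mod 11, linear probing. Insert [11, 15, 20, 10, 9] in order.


Insertions: 11->slot 0; 15->slot 4; 20->slot 9; 10->slot 10; 9->slot 1
Table: [11, 9, None, None, 15, None, None, None, None, 20, 10]


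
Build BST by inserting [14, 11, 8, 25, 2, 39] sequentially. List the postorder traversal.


Root = 14; build tree by BST insertion.
Postorder traversal: [2, 8, 11, 39, 25, 14]


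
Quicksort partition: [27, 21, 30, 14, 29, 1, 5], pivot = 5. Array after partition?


Elements <= 5 go left of pivot.
Result: [1, 5, 30, 14, 29, 27, 21], pivot at index 1


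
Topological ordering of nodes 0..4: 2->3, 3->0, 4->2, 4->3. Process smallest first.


Kahn's algorithm, process smallest node first
Order: [1, 4, 2, 3, 0]


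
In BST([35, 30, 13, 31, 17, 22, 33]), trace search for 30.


BST root = 35
Search for 30: compare at each node
Path: [35, 30]


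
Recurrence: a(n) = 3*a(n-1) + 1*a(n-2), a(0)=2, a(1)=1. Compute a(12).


Build bottom-up:
...a(10)=68777, a(11)=227155, a(12)=3*227155+1*68777=750242


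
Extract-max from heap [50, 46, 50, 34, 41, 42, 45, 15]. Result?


Max = 50
Replace root with last, heapify down
Resulting heap: [50, 46, 45, 34, 41, 42, 15]


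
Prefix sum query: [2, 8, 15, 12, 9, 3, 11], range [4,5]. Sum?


Prefix sums: [0, 2, 10, 25, 37, 46, 49, 60]
Sum[4..5] = prefix[6] - prefix[4] = 49 - 37 = 12


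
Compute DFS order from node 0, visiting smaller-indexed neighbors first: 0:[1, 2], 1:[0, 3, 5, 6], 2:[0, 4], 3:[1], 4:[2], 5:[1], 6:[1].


DFS stack-based: start with [0]
Visit order: [0, 1, 3, 5, 6, 2, 4]


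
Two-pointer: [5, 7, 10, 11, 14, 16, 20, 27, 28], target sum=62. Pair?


Two pointers: lo=0, hi=8
No pair sums to 62


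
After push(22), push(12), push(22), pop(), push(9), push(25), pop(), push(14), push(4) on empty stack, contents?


push(22) -> [22]
push(12) -> [22, 12]
push(22) -> [22, 12, 22]
pop() returns 22 -> [22, 12]
push(9) -> [22, 12, 9]
push(25) -> [22, 12, 9, 25]
pop() returns 25 -> [22, 12, 9]
push(14) -> [22, 12, 9, 14]
push(4) -> [22, 12, 9, 14, 4]
Final stack (bottom to top): [22, 12, 9, 14, 4]


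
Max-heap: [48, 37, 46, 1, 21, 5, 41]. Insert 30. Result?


Append 30: [48, 37, 46, 1, 21, 5, 41, 30]
Bubble up: swap idx 7(30) with idx 3(1)
Result: [48, 37, 46, 30, 21, 5, 41, 1]


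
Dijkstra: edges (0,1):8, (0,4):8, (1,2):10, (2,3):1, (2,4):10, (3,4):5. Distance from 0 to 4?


Dijkstra from 0:
Distances: {0: 0, 1: 8, 2: 14, 3: 13, 4: 8}
Shortest distance to 4 = 8, path = [0, 4]


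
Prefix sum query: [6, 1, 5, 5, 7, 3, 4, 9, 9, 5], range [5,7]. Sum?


Prefix sums: [0, 6, 7, 12, 17, 24, 27, 31, 40, 49, 54]
Sum[5..7] = prefix[8] - prefix[5] = 40 - 24 = 16


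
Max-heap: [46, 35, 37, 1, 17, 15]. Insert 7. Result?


Append 7: [46, 35, 37, 1, 17, 15, 7]
Bubble up: no swaps needed
Result: [46, 35, 37, 1, 17, 15, 7]


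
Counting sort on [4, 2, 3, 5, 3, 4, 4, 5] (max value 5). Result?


Count array: [0, 0, 1, 2, 3, 2]
Reconstruct: [2, 3, 3, 4, 4, 4, 5, 5]


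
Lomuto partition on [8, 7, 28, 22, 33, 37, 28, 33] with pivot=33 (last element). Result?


Elements <= 33 go left of pivot.
Result: [8, 7, 28, 22, 33, 28, 33, 37], pivot at index 6


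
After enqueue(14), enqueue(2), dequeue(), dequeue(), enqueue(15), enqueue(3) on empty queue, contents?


enqueue(14) -> [14]
enqueue(2) -> [14, 2]
dequeue() returns 14 -> [2]
dequeue() returns 2 -> []
enqueue(15) -> [15]
enqueue(3) -> [15, 3]
Final queue (front to back): [15, 3]


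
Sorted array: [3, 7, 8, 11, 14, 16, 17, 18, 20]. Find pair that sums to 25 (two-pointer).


Two pointers: lo=0, hi=8
Found pair: (7, 18) summing to 25


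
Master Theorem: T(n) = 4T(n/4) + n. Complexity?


a=4, b=4, c=1. log_4(4)=1 = c=1. Case 2: O(n^c log n) = O(n log n)
Complexity: O(n log n)


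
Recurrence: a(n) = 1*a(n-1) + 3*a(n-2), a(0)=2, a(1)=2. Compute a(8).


Build bottom-up:
...a(6)=194, a(7)=434, a(8)=1*434+3*194=1016


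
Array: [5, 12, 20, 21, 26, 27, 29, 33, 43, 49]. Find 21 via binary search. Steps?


Search for 21:
[0,9] mid=4 arr[4]=26
[0,3] mid=1 arr[1]=12
[2,3] mid=2 arr[2]=20
[3,3] mid=3 arr[3]=21
Total: 4 comparisons


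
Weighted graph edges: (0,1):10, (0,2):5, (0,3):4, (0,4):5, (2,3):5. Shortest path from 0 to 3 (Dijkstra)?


Dijkstra from 0:
Distances: {0: 0, 1: 10, 2: 5, 3: 4, 4: 5}
Shortest distance to 3 = 4, path = [0, 3]


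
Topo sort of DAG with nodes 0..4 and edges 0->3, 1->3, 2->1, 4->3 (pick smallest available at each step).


Kahn's algorithm, process smallest node first
Order: [0, 2, 1, 4, 3]


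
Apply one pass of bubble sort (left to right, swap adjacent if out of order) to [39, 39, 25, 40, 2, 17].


After one pass: [39, 25, 39, 2, 17, 40]


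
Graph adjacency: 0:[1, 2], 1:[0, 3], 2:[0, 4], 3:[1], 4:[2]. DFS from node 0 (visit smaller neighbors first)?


DFS stack-based: start with [0]
Visit order: [0, 1, 3, 2, 4]
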